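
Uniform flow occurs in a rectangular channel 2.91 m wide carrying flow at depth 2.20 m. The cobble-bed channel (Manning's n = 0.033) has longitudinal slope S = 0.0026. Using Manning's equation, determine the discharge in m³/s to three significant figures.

A = b·y = 2.91 × 2.20 = 6.402 m²
P = b + 2y = 2.91 + 2×2.20 = 7.310 m
R = A/P = 6.402/7.310 = 0.8758 m
Q = (1/n)·A·R^(2/3)·S^(1/2) = (1/0.033) × 6.402 × 0.8758^(2/3) × 0.0026^(1/2) = 9.055 m³/s

9.05 m³/s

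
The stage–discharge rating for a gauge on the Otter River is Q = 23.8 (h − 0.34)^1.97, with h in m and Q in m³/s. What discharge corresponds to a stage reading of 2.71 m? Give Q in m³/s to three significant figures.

Q = 23.8 × (2.71 − 0.34)^1.97 = 23.8 × 2.37^1.97 = 130.3 m³/s

130 m³/s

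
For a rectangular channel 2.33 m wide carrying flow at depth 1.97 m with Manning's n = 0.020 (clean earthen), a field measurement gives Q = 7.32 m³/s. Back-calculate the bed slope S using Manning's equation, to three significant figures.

0.00154

A = b·y = 2.33 × 1.97 = 4.590 m²
P = b + 2y = 2.33 + 2×1.97 = 6.270 m
R = A/P = 4.590/6.270 = 0.7321 m
S = (Q·n / (1·A·R^(2/3)))² = (7.32×0.020 / (1×4.590×0.8123))² = 0.001542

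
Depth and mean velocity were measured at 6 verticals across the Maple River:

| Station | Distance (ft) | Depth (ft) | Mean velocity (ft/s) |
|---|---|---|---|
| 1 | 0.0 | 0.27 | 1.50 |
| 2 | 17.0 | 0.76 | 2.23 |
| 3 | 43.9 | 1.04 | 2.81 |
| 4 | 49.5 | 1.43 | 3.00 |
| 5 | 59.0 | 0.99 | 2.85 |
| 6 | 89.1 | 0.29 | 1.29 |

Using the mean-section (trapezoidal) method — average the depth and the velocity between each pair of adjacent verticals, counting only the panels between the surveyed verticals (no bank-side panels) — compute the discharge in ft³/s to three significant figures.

Panel 1-2: Δb = 17 ft, d̄ = (0.27+0.76)/2 = 0.515, v̄ = (1.50+2.23)/2 = 1.865 → q = 17×0.515×1.865 = 16.33 ft³/s
Panel 2-3: Δb = 26.9 ft, d̄ = (0.76+1.04)/2 = 0.9, v̄ = (2.23+2.81)/2 = 2.52 → q = 26.9×0.9×2.52 = 61.01 ft³/s
Panel 3-4: Δb = 5.6 ft, d̄ = (1.04+1.43)/2 = 1.235, v̄ = (2.81+3.00)/2 = 2.905 → q = 5.6×1.235×2.905 = 20.09 ft³/s
Panel 4-5: Δb = 9.5 ft, d̄ = (1.43+0.99)/2 = 1.21, v̄ = (3.00+2.85)/2 = 2.925 → q = 9.5×1.21×2.925 = 33.62 ft³/s
Panel 5-6: Δb = 30.1 ft, d̄ = (0.99+0.29)/2 = 0.64, v̄ = (2.85+1.29)/2 = 2.07 → q = 30.1×0.64×2.07 = 39.88 ft³/s
Q = Σ q = 170.9 ft³/s

171 ft³/s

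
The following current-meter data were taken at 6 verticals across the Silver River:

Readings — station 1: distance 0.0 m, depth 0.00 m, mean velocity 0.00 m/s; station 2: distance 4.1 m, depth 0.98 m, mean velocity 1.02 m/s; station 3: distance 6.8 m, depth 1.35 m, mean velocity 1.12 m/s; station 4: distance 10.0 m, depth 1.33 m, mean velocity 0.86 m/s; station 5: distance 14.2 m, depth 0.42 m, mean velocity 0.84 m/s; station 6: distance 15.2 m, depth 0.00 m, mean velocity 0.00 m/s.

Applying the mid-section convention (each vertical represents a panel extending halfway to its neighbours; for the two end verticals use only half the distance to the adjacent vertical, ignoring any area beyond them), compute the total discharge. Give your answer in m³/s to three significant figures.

w_2 = (6.8 − 0.0)/2 = 3.4 m; q_2 = 1.02 × 0.98 × 3.4 = 3.399 m³/s
w_3 = (10.0 − 4.1)/2 = 2.95 m; q_3 = 1.12 × 1.35 × 2.95 = 4.460 m³/s
w_4 = (14.2 − 6.8)/2 = 3.7 m; q_4 = 0.86 × 1.33 × 3.7 = 4.232 m³/s
w_5 = (15.2 − 10.0)/2 = 2.6 m; q_5 = 0.84 × 0.42 × 2.6 = 0.9173 m³/s
Stations 1, 6 contribute zero (depth or velocity is 0).
Q = Σ qᵢ = 13.01 m³/s

13.0 m³/s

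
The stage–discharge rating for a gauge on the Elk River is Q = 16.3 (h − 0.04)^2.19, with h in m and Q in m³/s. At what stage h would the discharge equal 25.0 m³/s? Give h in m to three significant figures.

1.26 m

h − h₀ = (Q/C)^(1/b) = (25.0/16.3)^(1/2.19) = 1.216 m
h = 0.04 + 1.216 = 1.256 m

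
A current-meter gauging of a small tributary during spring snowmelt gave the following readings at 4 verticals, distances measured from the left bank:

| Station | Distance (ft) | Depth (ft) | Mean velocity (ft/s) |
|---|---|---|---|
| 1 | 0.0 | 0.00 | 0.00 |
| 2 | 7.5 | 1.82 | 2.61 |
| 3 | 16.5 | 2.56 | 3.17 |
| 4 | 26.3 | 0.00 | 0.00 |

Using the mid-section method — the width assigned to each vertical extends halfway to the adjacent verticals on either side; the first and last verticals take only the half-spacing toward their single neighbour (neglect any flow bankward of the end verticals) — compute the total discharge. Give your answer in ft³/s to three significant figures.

w_2 = (16.5 − 0.0)/2 = 8.25 ft; q_2 = 2.61 × 1.82 × 8.25 = 39.19 ft³/s
w_3 = (26.3 − 7.5)/2 = 9.4 ft; q_3 = 3.17 × 2.56 × 9.4 = 76.28 ft³/s
Stations 1, 4 contribute zero (depth or velocity is 0).
Q = Σ qᵢ = 115.5 ft³/s

115 ft³/s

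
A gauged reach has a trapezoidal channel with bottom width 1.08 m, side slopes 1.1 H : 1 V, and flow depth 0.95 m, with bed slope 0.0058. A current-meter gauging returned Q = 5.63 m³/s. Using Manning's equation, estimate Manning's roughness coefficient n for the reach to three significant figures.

0.0176

A = (b + z·y)·y = (1.08 + 1.1×0.95)×0.95 = 2.019 m²
P = b + 2y√(1+z²) = 1.08 + 2×0.95×√(1+1.1²) = 3.905 m
R = A/P = 2.019/3.905 = 0.5170 m
n = (1/Q)·A·R^(2/3)·S^(1/2) = (1/5.63) × 2.019 × 0.6442 × 0.07616 = 0.01759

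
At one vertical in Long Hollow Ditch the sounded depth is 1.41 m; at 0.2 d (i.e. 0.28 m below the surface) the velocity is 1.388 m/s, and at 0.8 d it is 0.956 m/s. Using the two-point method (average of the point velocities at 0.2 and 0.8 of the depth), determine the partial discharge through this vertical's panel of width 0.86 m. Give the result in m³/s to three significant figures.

v̄ = (1.388 + 0.956) / 2 = 1.172 m/s
q = v̄ × d × w = 1.172 × 1.41 × 0.86 = 1.421 m³/s

1.42 m³/s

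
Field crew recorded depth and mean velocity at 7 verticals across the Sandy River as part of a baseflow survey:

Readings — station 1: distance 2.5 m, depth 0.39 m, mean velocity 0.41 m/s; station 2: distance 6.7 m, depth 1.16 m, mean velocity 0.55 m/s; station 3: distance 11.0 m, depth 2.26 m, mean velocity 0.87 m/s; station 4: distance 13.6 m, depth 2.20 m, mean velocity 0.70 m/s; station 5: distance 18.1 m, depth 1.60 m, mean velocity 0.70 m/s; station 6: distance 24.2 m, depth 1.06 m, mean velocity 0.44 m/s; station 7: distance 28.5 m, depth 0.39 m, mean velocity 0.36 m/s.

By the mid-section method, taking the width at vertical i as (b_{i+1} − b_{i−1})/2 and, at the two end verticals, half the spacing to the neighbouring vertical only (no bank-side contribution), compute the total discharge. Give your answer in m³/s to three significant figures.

w_1 = (6.7 − 2.5)/2 = 2.1 m; q_1 = 0.41 × 0.39 × 2.1 = 0.3358 m³/s
w_2 = (11.0 − 2.5)/2 = 4.25 m; q_2 = 0.55 × 1.16 × 4.25 = 2.712 m³/s
w_3 = (13.6 − 6.7)/2 = 3.45 m; q_3 = 0.87 × 2.26 × 3.45 = 6.783 m³/s
w_4 = (18.1 − 11.0)/2 = 3.55 m; q_4 = 0.70 × 2.20 × 3.55 = 5.467 m³/s
w_5 = (24.2 − 13.6)/2 = 5.3 m; q_5 = 0.70 × 1.60 × 5.3 = 5.936 m³/s
w_6 = (28.5 − 18.1)/2 = 5.2 m; q_6 = 0.44 × 1.06 × 5.2 = 2.425 m³/s
w_7 = (28.5 − 24.2)/2 = 2.15 m; q_7 = 0.36 × 0.39 × 2.15 = 0.3019 m³/s
Q = Σ qᵢ = 23.96 m³/s

24.0 m³/s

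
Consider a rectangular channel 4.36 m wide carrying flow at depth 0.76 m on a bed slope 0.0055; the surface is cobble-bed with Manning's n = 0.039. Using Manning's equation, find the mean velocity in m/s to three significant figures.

1.30 m/s

A = b·y = 4.36 × 0.76 = 3.314 m²
P = b + 2y = 4.36 + 2×0.76 = 5.880 m
R = A/P = 3.314/5.880 = 0.5635 m
Q = (1/n)·A·R^(2/3)·S^(1/2) = (1/0.039) × 3.314 × 0.5635^(2/3) × 0.0055^(1/2) = 4.299 m³/s
V = Q/A = 4.299/3.314 = 1.297 m/s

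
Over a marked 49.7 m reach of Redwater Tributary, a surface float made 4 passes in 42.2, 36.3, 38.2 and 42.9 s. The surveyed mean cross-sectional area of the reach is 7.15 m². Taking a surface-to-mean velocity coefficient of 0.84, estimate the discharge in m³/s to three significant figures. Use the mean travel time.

7.48 m³/s

t̄ = (42.2 + 36.3 + 38.2 + 42.9) / 4 = 39.9 s
v_surface = L / t̄ = 49.7 / 39.9 = 1.246 m/s
v_mean = 0.84 × 1.246 = 1.046 m/s
Q = A × v_mean = 7.15 × 1.046 = 7.481 m³/s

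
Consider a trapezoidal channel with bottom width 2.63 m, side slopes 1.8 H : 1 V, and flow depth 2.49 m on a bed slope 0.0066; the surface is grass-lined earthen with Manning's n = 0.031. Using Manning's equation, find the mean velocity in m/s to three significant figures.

A = (b + z·y)·y = (2.63 + 1.8×2.49)×2.49 = 17.71 m²
P = b + 2y√(1+z²) = 2.63 + 2×2.49×√(1+1.8²) = 12.88 m
R = A/P = 17.71/12.88 = 1.374 m
Q = (1/n)·A·R^(2/3)·S^(1/2) = (1/0.031) × 17.71 × 1.374^(2/3) × 0.0066^(1/2) = 57.37 m³/s
V = Q/A = 57.37/17.71 = 3.240 m/s

3.24 m/s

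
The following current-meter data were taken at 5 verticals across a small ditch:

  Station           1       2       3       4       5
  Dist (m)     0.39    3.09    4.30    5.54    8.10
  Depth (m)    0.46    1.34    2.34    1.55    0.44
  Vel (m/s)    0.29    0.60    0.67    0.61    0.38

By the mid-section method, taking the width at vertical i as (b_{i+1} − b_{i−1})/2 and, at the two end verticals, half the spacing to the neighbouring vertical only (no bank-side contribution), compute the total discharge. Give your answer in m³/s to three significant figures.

5.68 m³/s

w_1 = (3.09 − 0.39)/2 = 1.35 m; q_1 = 0.29 × 0.46 × 1.35 = 0.1801 m³/s
w_2 = (4.30 − 0.39)/2 = 1.955 m; q_2 = 0.60 × 1.34 × 1.955 = 1.572 m³/s
w_3 = (5.54 − 3.09)/2 = 1.225 m; q_3 = 0.67 × 2.34 × 1.225 = 1.921 m³/s
w_4 = (8.10 − 4.30)/2 = 1.9 m; q_4 = 0.61 × 1.55 × 1.9 = 1.796 m³/s
w_5 = (8.10 − 5.54)/2 = 1.28 m; q_5 = 0.38 × 0.44 × 1.28 = 0.2140 m³/s
Q = Σ qᵢ = 5.683 m³/s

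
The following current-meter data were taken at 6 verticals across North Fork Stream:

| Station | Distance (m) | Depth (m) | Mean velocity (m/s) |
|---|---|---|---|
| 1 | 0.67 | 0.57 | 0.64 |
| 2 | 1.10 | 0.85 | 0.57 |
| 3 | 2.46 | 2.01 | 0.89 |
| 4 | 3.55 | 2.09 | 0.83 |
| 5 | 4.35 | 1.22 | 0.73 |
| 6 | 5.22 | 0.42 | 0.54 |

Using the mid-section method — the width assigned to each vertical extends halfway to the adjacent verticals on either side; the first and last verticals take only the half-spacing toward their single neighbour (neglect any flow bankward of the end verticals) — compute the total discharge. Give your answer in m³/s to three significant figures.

5.19 m³/s

w_1 = (1.10 − 0.67)/2 = 0.215 m; q_1 = 0.64 × 0.57 × 0.215 = 0.07843 m³/s
w_2 = (2.46 − 0.67)/2 = 0.895 m; q_2 = 0.57 × 0.85 × 0.895 = 0.4336 m³/s
w_3 = (3.55 − 1.10)/2 = 1.225 m; q_3 = 0.89 × 2.01 × 1.225 = 2.191 m³/s
w_4 = (4.35 − 2.46)/2 = 0.945 m; q_4 = 0.83 × 2.09 × 0.945 = 1.639 m³/s
w_5 = (5.22 − 3.55)/2 = 0.835 m; q_5 = 0.73 × 1.22 × 0.835 = 0.7437 m³/s
w_6 = (5.22 − 4.35)/2 = 0.435 m; q_6 = 0.54 × 0.42 × 0.435 = 0.09866 m³/s
Q = Σ qᵢ = 5.185 m³/s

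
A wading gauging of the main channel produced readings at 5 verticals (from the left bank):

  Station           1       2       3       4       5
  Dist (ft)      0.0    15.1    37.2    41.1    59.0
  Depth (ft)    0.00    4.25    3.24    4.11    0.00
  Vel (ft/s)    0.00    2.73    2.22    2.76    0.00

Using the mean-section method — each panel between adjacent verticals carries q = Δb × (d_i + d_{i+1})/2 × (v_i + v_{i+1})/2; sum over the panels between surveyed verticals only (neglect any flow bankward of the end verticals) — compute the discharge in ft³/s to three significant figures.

Panel 1-2: Δb = 15.1 ft, d̄ = (0.00+4.25)/2 = 2.125, v̄ = (0.00+2.73)/2 = 1.365 → q = 15.1×2.125×1.365 = 43.80 ft³/s
Panel 2-3: Δb = 22.1 ft, d̄ = (4.25+3.24)/2 = 3.745, v̄ = (2.73+2.22)/2 = 2.475 → q = 22.1×3.745×2.475 = 204.8 ft³/s
Panel 3-4: Δb = 3.9 ft, d̄ = (3.24+4.11)/2 = 3.675, v̄ = (2.22+2.76)/2 = 2.49 → q = 3.9×3.675×2.49 = 35.69 ft³/s
Panel 4-5: Δb = 17.9 ft, d̄ = (4.11+0.00)/2 = 2.055, v̄ = (2.76+0.00)/2 = 1.38 → q = 17.9×2.055×1.38 = 50.76 ft³/s
Q = Σ q = 335.1 ft³/s

335 ft³/s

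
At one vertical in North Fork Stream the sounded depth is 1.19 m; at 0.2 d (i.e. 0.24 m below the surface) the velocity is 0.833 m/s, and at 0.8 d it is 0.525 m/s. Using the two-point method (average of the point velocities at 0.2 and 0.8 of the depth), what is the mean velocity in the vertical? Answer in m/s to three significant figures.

v̄ = (0.833 + 0.525) / 2 = 0.6790 m/s

0.679 m/s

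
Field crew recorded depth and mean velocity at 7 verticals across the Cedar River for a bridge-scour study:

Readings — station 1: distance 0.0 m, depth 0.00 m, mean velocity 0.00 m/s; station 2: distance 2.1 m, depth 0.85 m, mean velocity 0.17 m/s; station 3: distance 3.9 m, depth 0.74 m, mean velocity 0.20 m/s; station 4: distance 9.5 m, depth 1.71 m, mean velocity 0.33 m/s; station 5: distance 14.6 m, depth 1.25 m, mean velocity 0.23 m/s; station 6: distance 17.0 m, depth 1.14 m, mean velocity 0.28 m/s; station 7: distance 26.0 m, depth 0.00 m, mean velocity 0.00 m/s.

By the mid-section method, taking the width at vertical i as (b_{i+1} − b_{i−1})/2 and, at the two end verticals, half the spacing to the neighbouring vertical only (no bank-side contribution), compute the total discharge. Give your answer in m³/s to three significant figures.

6.75 m³/s

w_2 = (3.9 − 0.0)/2 = 1.95 m; q_2 = 0.17 × 0.85 × 1.95 = 0.2818 m³/s
w_3 = (9.5 − 2.1)/2 = 3.7 m; q_3 = 0.20 × 0.74 × 3.7 = 0.5476 m³/s
w_4 = (14.6 − 3.9)/2 = 5.35 m; q_4 = 0.33 × 1.71 × 5.35 = 3.019 m³/s
w_5 = (17.0 − 9.5)/2 = 3.75 m; q_5 = 0.23 × 1.25 × 3.75 = 1.078 m³/s
w_6 = (26.0 − 14.6)/2 = 5.7 m; q_6 = 0.28 × 1.14 × 5.7 = 1.819 m³/s
Stations 1, 7 contribute zero (depth or velocity is 0).
Q = Σ qᵢ = 6.746 m³/s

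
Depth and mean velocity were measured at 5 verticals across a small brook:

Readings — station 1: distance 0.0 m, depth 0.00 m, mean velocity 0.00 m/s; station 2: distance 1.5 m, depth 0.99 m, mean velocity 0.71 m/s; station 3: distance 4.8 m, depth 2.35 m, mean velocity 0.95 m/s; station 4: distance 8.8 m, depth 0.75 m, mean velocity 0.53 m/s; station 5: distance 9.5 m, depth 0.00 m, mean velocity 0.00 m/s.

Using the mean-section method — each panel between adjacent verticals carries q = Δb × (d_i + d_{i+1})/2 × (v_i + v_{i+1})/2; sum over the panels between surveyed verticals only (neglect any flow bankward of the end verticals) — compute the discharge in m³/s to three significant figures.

9.50 m³/s

Panel 1-2: Δb = 1.5 m, d̄ = (0.00+0.99)/2 = 0.495, v̄ = (0.00+0.71)/2 = 0.355 → q = 1.5×0.495×0.355 = 0.2636 m³/s
Panel 2-3: Δb = 3.3 m, d̄ = (0.99+2.35)/2 = 1.67, v̄ = (0.71+0.95)/2 = 0.83 → q = 3.3×1.67×0.83 = 4.574 m³/s
Panel 3-4: Δb = 4 m, d̄ = (2.35+0.75)/2 = 1.55, v̄ = (0.95+0.53)/2 = 0.74 → q = 4×1.55×0.74 = 4.588 m³/s
Panel 4-5: Δb = 0.7 m, d̄ = (0.75+0.00)/2 = 0.375, v̄ = (0.53+0.00)/2 = 0.265 → q = 0.7×0.375×0.265 = 0.06956 m³/s
Q = Σ q = 9.495 m³/s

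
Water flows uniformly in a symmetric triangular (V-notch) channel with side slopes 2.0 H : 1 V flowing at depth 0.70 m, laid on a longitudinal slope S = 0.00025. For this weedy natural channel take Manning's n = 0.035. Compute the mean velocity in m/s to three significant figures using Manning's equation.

0.208 m/s

A = z·y² = 2.0×0.70² = 0.9800 m²
P = 2y√(1+z²) = 2×0.70×√(1+2.0²) = 3.130 m
R = A/P = 0.9800/3.130 = 0.3130 m
Q = (1/n)·A·R^(2/3)·S^(1/2) = (1/0.035) × 0.9800 × 0.3130^(2/3) × 0.00025^(1/2) = 0.2041 m³/s
V = Q/A = 0.2041/0.9800 = 0.2083 m/s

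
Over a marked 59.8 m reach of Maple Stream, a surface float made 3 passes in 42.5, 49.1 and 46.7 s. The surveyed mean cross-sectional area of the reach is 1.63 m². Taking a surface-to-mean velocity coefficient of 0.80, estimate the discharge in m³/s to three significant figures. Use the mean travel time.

1.69 m³/s

t̄ = (42.5 + 49.1 + 46.7) / 3 = 46.1 s
v_surface = L / t̄ = 59.8 / 46.1 = 1.297 m/s
v_mean = 0.80 × 1.297 = 1.038 m/s
Q = A × v_mean = 1.63 × 1.038 = 1.692 m³/s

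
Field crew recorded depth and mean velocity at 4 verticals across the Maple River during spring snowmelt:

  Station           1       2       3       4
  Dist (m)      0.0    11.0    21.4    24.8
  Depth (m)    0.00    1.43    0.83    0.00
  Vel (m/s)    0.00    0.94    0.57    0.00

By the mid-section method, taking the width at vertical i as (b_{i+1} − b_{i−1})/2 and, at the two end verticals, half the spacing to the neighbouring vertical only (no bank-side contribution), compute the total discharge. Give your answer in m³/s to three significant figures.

17.6 m³/s

w_2 = (21.4 − 0.0)/2 = 10.7 m; q_2 = 0.94 × 1.43 × 10.7 = 14.38 m³/s
w_3 = (24.8 − 11.0)/2 = 6.9 m; q_3 = 0.57 × 0.83 × 6.9 = 3.264 m³/s
Stations 1, 4 contribute zero (depth or velocity is 0).
Q = Σ qᵢ = 17.65 m³/s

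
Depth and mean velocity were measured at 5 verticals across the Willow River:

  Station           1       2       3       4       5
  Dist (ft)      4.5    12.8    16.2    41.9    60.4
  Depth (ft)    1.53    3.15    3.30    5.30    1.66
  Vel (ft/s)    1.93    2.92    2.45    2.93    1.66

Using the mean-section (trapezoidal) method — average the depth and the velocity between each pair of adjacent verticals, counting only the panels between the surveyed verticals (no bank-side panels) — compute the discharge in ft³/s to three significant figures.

Panel 1-2: Δb = 8.3 ft, d̄ = (1.53+3.15)/2 = 2.34, v̄ = (1.93+2.92)/2 = 2.425 → q = 8.3×2.34×2.425 = 47.10 ft³/s
Panel 2-3: Δb = 3.4 ft, d̄ = (3.15+3.30)/2 = 3.225, v̄ = (2.92+2.45)/2 = 2.685 → q = 3.4×3.225×2.685 = 29.44 ft³/s
Panel 3-4: Δb = 25.7 ft, d̄ = (3.30+5.30)/2 = 4.3, v̄ = (2.45+2.93)/2 = 2.69 → q = 25.7×4.3×2.69 = 297.3 ft³/s
Panel 4-5: Δb = 18.5 ft, d̄ = (5.30+1.66)/2 = 3.48, v̄ = (2.93+1.66)/2 = 2.295 → q = 18.5×3.48×2.295 = 147.8 ft³/s
Q = Σ q = 521.6 ft³/s

522 ft³/s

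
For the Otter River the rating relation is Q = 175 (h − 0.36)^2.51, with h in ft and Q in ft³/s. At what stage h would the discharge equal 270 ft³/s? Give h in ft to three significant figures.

1.55 ft

h − h₀ = (Q/C)^(1/b) = (270/175)^(1/2.51) = 1.189 ft
h = 0.36 + 1.189 = 1.549 ft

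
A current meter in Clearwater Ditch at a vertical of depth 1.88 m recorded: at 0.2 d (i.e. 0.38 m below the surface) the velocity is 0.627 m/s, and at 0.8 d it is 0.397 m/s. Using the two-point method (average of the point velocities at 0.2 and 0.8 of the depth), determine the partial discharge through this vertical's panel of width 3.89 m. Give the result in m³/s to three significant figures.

v̄ = (0.627 + 0.397) / 2 = 0.5120 m/s
q = v̄ × d × w = 0.5120 × 1.88 × 3.89 = 3.744 m³/s

3.74 m³/s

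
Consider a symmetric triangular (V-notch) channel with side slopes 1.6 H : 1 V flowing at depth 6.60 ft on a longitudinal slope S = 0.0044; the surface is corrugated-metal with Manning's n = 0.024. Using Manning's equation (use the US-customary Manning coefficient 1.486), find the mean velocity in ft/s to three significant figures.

A = z·y² = 1.6×6.60² = 69.70 ft²
P = 2y√(1+z²) = 2×6.60×√(1+1.6²) = 24.91 ft
R = A/P = 69.70/24.91 = 2.798 ft
Q = (1.486/n)·A·R^(2/3)·S^(1/2) = (1.486/0.024) × 69.70 × 2.798^(2/3) × 0.0044^(1/2) = 568.4 ft³/s
V = Q/A = 568.4/69.70 = 8.156 ft/s

8.16 ft/s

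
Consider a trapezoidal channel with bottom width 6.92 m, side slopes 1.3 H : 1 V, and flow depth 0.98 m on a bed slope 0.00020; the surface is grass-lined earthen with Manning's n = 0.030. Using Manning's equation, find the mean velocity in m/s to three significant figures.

A = (b + z·y)·y = (6.92 + 1.3×0.98)×0.98 = 8.030 m²
P = b + 2y√(1+z²) = 6.92 + 2×0.98×√(1+1.3²) = 10.13 m
R = A/P = 8.030/10.13 = 0.7923 m
Q = (1/n)·A·R^(2/3)·S^(1/2) = (1/0.030) × 8.030 × 0.7923^(2/3) × 0.00020^(1/2) = 3.241 m³/s
V = Q/A = 3.241/8.030 = 0.4036 m/s

0.404 m/s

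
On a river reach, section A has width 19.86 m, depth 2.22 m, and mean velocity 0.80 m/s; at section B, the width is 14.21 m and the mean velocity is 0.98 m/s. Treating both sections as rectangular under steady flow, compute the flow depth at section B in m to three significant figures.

Q = A₁V₁ = (19.86×2.22) × 0.80 = 35.27 m³/s
d₂ = Q/(b₂ V₂) = 35.27/(14.21×0.98) = 2.533 m

2.53 m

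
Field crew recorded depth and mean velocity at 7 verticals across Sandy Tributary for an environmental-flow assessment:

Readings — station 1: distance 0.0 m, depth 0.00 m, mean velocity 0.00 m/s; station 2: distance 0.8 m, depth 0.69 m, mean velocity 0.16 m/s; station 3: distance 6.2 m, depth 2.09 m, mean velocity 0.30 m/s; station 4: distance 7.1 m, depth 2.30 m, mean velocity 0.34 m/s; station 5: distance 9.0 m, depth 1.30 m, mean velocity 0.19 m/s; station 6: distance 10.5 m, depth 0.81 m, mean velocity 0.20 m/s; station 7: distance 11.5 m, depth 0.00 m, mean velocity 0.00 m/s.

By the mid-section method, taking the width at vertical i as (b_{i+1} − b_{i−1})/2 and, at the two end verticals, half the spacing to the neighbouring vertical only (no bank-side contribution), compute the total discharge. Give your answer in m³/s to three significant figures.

4.03 m³/s

w_2 = (6.2 − 0.0)/2 = 3.1 m; q_2 = 0.16 × 0.69 × 3.1 = 0.3422 m³/s
w_3 = (7.1 − 0.8)/2 = 3.15 m; q_3 = 0.30 × 2.09 × 3.15 = 1.975 m³/s
w_4 = (9.0 − 6.2)/2 = 1.4 m; q_4 = 0.34 × 2.30 × 1.4 = 1.095 m³/s
w_5 = (10.5 − 7.1)/2 = 1.7 m; q_5 = 0.19 × 1.30 × 1.7 = 0.4199 m³/s
w_6 = (11.5 − 9.0)/2 = 1.25 m; q_6 = 0.20 × 0.81 × 1.25 = 0.2025 m³/s
Stations 1, 7 contribute zero (depth or velocity is 0).
Q = Σ qᵢ = 4.034 m³/s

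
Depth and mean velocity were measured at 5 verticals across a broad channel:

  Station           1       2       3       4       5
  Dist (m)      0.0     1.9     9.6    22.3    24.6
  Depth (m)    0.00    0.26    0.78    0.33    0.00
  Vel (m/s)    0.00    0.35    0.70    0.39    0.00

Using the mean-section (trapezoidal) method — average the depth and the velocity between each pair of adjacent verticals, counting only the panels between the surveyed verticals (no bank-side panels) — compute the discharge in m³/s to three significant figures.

6.06 m³/s

Panel 1-2: Δb = 1.9 m, d̄ = (0.00+0.26)/2 = 0.13, v̄ = (0.00+0.35)/2 = 0.175 → q = 1.9×0.13×0.175 = 0.04323 m³/s
Panel 2-3: Δb = 7.7 m, d̄ = (0.26+0.78)/2 = 0.52, v̄ = (0.35+0.70)/2 = 0.525 → q = 7.7×0.52×0.525 = 2.102 m³/s
Panel 3-4: Δb = 12.7 m, d̄ = (0.78+0.33)/2 = 0.555, v̄ = (0.70+0.39)/2 = 0.545 → q = 12.7×0.555×0.545 = 3.841 m³/s
Panel 4-5: Δb = 2.3 m, d̄ = (0.33+0.00)/2 = 0.165, v̄ = (0.39+0.00)/2 = 0.195 → q = 2.3×0.165×0.195 = 0.07400 m³/s
Q = Σ q = 6.061 m³/s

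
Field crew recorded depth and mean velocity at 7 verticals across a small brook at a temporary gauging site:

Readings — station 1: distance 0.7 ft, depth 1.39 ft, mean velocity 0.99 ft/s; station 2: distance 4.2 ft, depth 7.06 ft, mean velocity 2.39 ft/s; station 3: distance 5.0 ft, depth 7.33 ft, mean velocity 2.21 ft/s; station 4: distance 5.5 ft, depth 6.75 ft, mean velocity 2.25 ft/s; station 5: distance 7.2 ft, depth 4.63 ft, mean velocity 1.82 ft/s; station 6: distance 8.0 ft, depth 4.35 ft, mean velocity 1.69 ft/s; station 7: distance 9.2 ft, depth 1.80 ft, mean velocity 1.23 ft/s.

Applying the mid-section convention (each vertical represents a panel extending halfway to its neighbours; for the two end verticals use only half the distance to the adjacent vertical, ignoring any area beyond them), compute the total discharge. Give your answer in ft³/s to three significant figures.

w_1 = (4.2 − 0.7)/2 = 1.75 ft; q_1 = 0.99 × 1.39 × 1.75 = 2.408 ft³/s
w_2 = (5.0 − 0.7)/2 = 2.15 ft; q_2 = 2.39 × 7.06 × 2.15 = 36.28 ft³/s
w_3 = (5.5 − 4.2)/2 = 0.65 ft; q_3 = 2.21 × 7.33 × 0.65 = 10.53 ft³/s
w_4 = (7.2 − 5.0)/2 = 1.1 ft; q_4 = 2.25 × 6.75 × 1.1 = 16.71 ft³/s
w_5 = (8.0 − 5.5)/2 = 1.25 ft; q_5 = 1.82 × 4.63 × 1.25 = 10.53 ft³/s
w_6 = (9.2 − 7.2)/2 = 1 ft; q_6 = 1.69 × 4.35 × 1 = 7.352 ft³/s
w_7 = (9.2 − 8.0)/2 = 0.6 ft; q_7 = 1.23 × 1.80 × 0.6 = 1.328 ft³/s
Q = Σ qᵢ = 85.13 ft³/s

85.1 ft³/s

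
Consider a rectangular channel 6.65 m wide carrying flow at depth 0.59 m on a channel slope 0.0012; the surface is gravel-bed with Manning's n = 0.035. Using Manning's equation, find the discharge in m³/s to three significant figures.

2.45 m³/s

A = b·y = 6.65 × 0.59 = 3.924 m²
P = b + 2y = 6.65 + 2×0.59 = 7.830 m
R = A/P = 3.924/7.830 = 0.5011 m
Q = (1/n)·A·R^(2/3)·S^(1/2) = (1/0.035) × 3.924 × 0.5011^(2/3) × 0.0012^(1/2) = 2.450 m³/s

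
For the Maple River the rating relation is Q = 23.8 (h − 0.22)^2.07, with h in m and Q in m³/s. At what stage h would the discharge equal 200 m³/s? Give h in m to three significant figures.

h − h₀ = (Q/C)^(1/b) = (200/23.8)^(1/2.07) = 2.796 m
h = 0.22 + 2.796 = 3.016 m

3.02 m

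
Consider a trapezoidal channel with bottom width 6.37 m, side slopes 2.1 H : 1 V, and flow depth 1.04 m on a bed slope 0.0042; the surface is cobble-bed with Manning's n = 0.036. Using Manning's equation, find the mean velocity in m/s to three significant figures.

1.54 m/s

A = (b + z·y)·y = (6.37 + 2.1×1.04)×1.04 = 8.896 m²
P = b + 2y√(1+z²) = 6.37 + 2×1.04×√(1+2.1²) = 11.21 m
R = A/P = 8.896/11.21 = 0.7937 m
Q = (1/n)·A·R^(2/3)·S^(1/2) = (1/0.036) × 8.896 × 0.7937^(2/3) × 0.0042^(1/2) = 13.73 m³/s
V = Q/A = 13.73/8.896 = 1.543 m/s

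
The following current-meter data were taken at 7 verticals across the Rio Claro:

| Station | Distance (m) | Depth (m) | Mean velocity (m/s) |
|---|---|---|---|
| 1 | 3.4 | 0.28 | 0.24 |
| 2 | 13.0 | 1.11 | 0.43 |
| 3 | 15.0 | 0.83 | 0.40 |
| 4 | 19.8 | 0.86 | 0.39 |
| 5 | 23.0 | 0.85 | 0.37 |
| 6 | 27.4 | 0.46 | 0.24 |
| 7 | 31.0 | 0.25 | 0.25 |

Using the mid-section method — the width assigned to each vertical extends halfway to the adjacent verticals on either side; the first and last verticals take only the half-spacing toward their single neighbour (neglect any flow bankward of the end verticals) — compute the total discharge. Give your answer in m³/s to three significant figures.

w_1 = (13.0 − 3.4)/2 = 4.8 m; q_1 = 0.24 × 0.28 × 4.8 = 0.3226 m³/s
w_2 = (15.0 − 3.4)/2 = 5.8 m; q_2 = 0.43 × 1.11 × 5.8 = 2.768 m³/s
w_3 = (19.8 − 13.0)/2 = 3.4 m; q_3 = 0.40 × 0.83 × 3.4 = 1.129 m³/s
w_4 = (23.0 − 15.0)/2 = 4 m; q_4 = 0.39 × 0.86 × 4 = 1.342 m³/s
w_5 = (27.4 − 19.8)/2 = 3.8 m; q_5 = 0.37 × 0.85 × 3.8 = 1.195 m³/s
w_6 = (31.0 − 23.0)/2 = 4 m; q_6 = 0.24 × 0.46 × 4 = 0.4416 m³/s
w_7 = (31.0 − 27.4)/2 = 1.8 m; q_7 = 0.25 × 0.25 × 1.8 = 0.1125 m³/s
Q = Σ qᵢ = 7.311 m³/s

7.31 m³/s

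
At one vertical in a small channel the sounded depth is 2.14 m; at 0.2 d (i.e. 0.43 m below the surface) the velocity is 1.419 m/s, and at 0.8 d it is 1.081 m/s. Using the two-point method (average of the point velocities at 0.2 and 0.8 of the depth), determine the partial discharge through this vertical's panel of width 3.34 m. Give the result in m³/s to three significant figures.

v̄ = (1.419 + 1.081) / 2 = 1.250 m/s
q = v̄ × d × w = 1.250 × 2.14 × 3.34 = 8.935 m³/s

8.93 m³/s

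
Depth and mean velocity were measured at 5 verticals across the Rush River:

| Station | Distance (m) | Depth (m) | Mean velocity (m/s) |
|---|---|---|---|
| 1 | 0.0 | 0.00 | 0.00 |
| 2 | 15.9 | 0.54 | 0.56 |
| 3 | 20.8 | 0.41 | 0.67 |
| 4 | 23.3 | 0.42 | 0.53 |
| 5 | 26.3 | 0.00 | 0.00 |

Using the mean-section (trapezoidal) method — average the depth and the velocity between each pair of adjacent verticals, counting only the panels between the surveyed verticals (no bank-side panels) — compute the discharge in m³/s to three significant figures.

Panel 1-2: Δb = 15.9 m, d̄ = (0.00+0.54)/2 = 0.27, v̄ = (0.00+0.56)/2 = 0.28 → q = 15.9×0.27×0.28 = 1.202 m³/s
Panel 2-3: Δb = 4.9 m, d̄ = (0.54+0.41)/2 = 0.475, v̄ = (0.56+0.67)/2 = 0.615 → q = 4.9×0.475×0.615 = 1.431 m³/s
Panel 3-4: Δb = 2.5 m, d̄ = (0.41+0.42)/2 = 0.415, v̄ = (0.67+0.53)/2 = 0.6 → q = 2.5×0.415×0.6 = 0.6225 m³/s
Panel 4-5: Δb = 3 m, d̄ = (0.42+0.00)/2 = 0.21, v̄ = (0.53+0.00)/2 = 0.265 → q = 3×0.21×0.265 = 0.1670 m³/s
Q = Σ q = 3.423 m³/s

3.42 m³/s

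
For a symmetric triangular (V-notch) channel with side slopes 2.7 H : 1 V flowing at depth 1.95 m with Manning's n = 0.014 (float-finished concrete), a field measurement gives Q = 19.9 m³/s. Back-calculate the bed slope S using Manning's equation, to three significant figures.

0.000830

A = z·y² = 2.7×1.95² = 10.27 m²
P = 2y√(1+z²) = 2×1.95×√(1+2.7²) = 11.23 m
R = A/P = 10.27/11.23 = 0.9143 m
S = (Q·n / (1·A·R^(2/3)))² = (19.9×0.014 / (1×10.27×0.9420))² = 0.0008298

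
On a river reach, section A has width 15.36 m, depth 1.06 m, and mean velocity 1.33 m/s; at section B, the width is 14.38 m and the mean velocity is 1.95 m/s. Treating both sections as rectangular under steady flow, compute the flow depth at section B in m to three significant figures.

0.772 m

Q = A₁V₁ = (15.36×1.06) × 1.33 = 21.65 m³/s
d₂ = Q/(b₂ V₂) = 21.65/(14.38×1.95) = 0.7722 m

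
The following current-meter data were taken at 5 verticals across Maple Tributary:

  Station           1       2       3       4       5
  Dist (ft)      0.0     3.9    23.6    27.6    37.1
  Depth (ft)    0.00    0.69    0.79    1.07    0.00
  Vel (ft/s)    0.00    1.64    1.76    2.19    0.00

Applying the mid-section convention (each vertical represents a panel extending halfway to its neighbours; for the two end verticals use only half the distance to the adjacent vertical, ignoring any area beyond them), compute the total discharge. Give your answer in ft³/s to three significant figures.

45.6 ft³/s

w_2 = (23.6 − 0.0)/2 = 11.8 ft; q_2 = 1.64 × 0.69 × 11.8 = 13.35 ft³/s
w_3 = (27.6 − 3.9)/2 = 11.85 ft; q_3 = 1.76 × 0.79 × 11.85 = 16.48 ft³/s
w_4 = (37.1 − 23.6)/2 = 6.75 ft; q_4 = 2.19 × 1.07 × 6.75 = 15.82 ft³/s
Stations 1, 5 contribute zero (depth or velocity is 0).
Q = Σ qᵢ = 45.65 ft³/s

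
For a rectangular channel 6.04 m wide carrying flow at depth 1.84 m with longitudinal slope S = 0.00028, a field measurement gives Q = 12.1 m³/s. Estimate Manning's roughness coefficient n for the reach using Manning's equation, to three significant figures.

A = b·y = 6.04 × 1.84 = 11.11 m²
P = b + 2y = 6.04 + 2×1.84 = 9.720 m
R = A/P = 11.11/9.720 = 1.143 m
n = (1/Q)·A·R^(2/3)·S^(1/2) = (1/12.1) × 11.11 × 1.093 × 0.01673 = 0.01681

0.0168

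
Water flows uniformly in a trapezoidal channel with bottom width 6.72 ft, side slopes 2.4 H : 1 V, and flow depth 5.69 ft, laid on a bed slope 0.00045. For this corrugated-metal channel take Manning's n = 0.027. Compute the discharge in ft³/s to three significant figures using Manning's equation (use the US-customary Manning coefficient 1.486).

A = (b + z·y)·y = (6.72 + 2.4×5.69)×5.69 = 115.9 ft²
P = b + 2y√(1+z²) = 6.72 + 2×5.69×√(1+2.4²) = 36.31 ft
R = A/P = 115.9/36.31 = 3.193 ft
Q = (1.486/n)·A·R^(2/3)·S^(1/2) = (1.486/0.027) × 115.9 × 3.193^(2/3) × 0.00045^(1/2) = 293.5 ft³/s

294 ft³/s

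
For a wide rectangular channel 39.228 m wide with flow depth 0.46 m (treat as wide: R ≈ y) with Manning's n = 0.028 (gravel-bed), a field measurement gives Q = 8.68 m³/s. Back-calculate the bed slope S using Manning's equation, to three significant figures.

0.000511

A = b·y = 39.228 × 0.46 = 18.04 m²
Wide channel: R ≈ y = 0.46 m
S = (Q·n / (1·A·R^(2/3)))² = (8.68×0.028 / (1×18.04×0.5959))² = 0.0005109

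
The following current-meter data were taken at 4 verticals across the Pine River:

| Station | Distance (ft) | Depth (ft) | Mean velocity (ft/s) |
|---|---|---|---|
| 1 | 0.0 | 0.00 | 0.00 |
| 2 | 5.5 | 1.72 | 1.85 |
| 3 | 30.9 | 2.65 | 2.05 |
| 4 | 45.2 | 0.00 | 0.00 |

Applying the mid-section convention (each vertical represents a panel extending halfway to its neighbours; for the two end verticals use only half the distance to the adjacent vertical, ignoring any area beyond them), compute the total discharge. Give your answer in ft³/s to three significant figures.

w_2 = (30.9 − 0.0)/2 = 15.45 ft; q_2 = 1.85 × 1.72 × 15.45 = 49.16 ft³/s
w_3 = (45.2 − 5.5)/2 = 19.85 ft; q_3 = 2.05 × 2.65 × 19.85 = 107.8 ft³/s
Stations 1, 4 contribute zero (depth or velocity is 0).
Q = Σ qᵢ = 157.0 ft³/s

157 ft³/s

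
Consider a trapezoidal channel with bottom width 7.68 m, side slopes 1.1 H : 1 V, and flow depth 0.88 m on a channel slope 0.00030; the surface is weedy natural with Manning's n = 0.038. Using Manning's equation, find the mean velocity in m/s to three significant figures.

A = (b + z·y)·y = (7.68 + 1.1×0.88)×0.88 = 7.610 m²
P = b + 2y√(1+z²) = 7.68 + 2×0.88×√(1+1.1²) = 10.30 m
R = A/P = 7.610/10.30 = 0.7391 m
Q = (1/n)·A·R^(2/3)·S^(1/2) = (1/0.038) × 7.610 × 0.7391^(2/3) × 0.00030^(1/2) = 2.836 m³/s
V = Q/A = 2.836/7.610 = 0.3726 m/s

0.373 m/s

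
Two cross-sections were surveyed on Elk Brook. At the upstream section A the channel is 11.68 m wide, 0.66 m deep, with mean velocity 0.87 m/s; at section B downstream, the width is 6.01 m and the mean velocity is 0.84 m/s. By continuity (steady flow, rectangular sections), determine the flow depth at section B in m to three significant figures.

Q = A₁V₁ = (11.68×0.66) × 0.87 = 6.707 m³/s
d₂ = Q/(b₂ V₂) = 6.707/(6.01×0.84) = 1.328 m

1.33 m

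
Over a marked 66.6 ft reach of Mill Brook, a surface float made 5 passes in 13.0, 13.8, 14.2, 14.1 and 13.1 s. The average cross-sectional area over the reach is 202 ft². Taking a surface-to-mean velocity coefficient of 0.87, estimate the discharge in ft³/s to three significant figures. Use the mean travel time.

t̄ = (13.0 + 13.8 + 14.2 + 14.1 + 13.1) / 5 = 13.64 s
v_surface = L / t̄ = 66.6 / 13.64 = 4.883 ft/s
v_mean = 0.87 × 4.883 = 4.248 ft/s
Q = A × v_mean = 202 × 4.248 = 858.1 ft³/s

858 ft³/s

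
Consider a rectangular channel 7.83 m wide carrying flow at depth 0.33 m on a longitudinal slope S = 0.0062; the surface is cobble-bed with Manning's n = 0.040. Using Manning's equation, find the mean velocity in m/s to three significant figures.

A = b·y = 7.83 × 0.33 = 2.584 m²
P = b + 2y = 7.83 + 2×0.33 = 8.490 m
R = A/P = 2.584/8.490 = 0.3043 m
Q = (1/n)·A·R^(2/3)·S^(1/2) = (1/0.040) × 2.584 × 0.3043^(2/3) × 0.0062^(1/2) = 2.301 m³/s
V = Q/A = 2.301/2.584 = 0.8907 m/s

0.891 m/s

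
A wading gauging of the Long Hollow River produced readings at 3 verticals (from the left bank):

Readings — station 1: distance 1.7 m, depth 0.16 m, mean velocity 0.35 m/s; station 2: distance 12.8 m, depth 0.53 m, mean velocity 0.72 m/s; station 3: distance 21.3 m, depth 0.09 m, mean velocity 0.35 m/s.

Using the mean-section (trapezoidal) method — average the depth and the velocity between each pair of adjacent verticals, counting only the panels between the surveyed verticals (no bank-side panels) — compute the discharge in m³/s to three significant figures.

Panel 1-2: Δb = 11.1 m, d̄ = (0.16+0.53)/2 = 0.345, v̄ = (0.35+0.72)/2 = 0.535 → q = 11.1×0.345×0.535 = 2.049 m³/s
Panel 2-3: Δb = 8.5 m, d̄ = (0.53+0.09)/2 = 0.31, v̄ = (0.72+0.35)/2 = 0.535 → q = 8.5×0.31×0.535 = 1.410 m³/s
Q = Σ q = 3.459 m³/s

3.46 m³/s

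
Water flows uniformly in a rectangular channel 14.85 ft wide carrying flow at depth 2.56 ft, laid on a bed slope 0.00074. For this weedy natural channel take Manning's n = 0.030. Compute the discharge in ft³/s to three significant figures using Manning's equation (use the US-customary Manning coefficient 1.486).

78.7 ft³/s

A = b·y = 14.85 × 2.56 = 38.02 ft²
P = b + 2y = 14.85 + 2×2.56 = 19.97 ft
R = A/P = 38.02/19.97 = 1.904 ft
Q = (1.486/n)·A·R^(2/3)·S^(1/2) = (1.486/0.030) × 38.02 × 1.904^(2/3) × 0.00074^(1/2) = 78.68 ft³/s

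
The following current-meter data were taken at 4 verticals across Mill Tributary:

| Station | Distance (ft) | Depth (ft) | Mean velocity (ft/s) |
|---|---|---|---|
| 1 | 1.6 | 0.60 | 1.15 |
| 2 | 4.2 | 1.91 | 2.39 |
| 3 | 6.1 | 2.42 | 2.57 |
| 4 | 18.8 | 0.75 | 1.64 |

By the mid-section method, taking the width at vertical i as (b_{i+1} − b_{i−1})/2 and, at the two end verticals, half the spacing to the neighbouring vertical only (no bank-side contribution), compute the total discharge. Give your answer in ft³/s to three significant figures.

64.4 ft³/s

w_1 = (4.2 − 1.6)/2 = 1.3 ft; q_1 = 1.15 × 0.60 × 1.3 = 0.8970 ft³/s
w_2 = (6.1 − 1.6)/2 = 2.25 ft; q_2 = 2.39 × 1.91 × 2.25 = 10.27 ft³/s
w_3 = (18.8 − 4.2)/2 = 7.3 ft; q_3 = 2.57 × 2.42 × 7.3 = 45.40 ft³/s
w_4 = (18.8 − 6.1)/2 = 6.35 ft; q_4 = 1.64 × 0.75 × 6.35 = 7.811 ft³/s
Q = Σ qᵢ = 64.38 ft³/s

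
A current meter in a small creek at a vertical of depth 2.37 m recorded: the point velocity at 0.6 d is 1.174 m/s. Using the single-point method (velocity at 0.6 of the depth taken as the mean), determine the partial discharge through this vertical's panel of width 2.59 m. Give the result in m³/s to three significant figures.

v̄ = v₀.₆ = 1.174 m/s
q = v̄ × d × w = 1.174 × 2.37 × 2.59 = 7.206 m³/s

7.21 m³/s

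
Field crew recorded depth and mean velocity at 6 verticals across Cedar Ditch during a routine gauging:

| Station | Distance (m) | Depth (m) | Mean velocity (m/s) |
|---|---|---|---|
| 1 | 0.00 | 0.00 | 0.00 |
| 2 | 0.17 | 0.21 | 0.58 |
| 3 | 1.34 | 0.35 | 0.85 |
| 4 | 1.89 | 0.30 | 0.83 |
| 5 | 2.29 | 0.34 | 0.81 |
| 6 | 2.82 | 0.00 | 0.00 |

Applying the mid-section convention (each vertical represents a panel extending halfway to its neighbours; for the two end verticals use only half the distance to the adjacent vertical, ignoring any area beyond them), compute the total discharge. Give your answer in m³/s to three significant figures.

w_2 = (1.34 − 0.00)/2 = 0.67 m; q_2 = 0.58 × 0.21 × 0.67 = 0.08161 m³/s
w_3 = (1.89 − 0.17)/2 = 0.86 m; q_3 = 0.85 × 0.35 × 0.86 = 0.2559 m³/s
w_4 = (2.29 − 1.34)/2 = 0.475 m; q_4 = 0.83 × 0.30 × 0.475 = 0.1183 m³/s
w_5 = (2.82 − 1.89)/2 = 0.465 m; q_5 = 0.81 × 0.34 × 0.465 = 0.1281 m³/s
Stations 1, 6 contribute zero (depth or velocity is 0).
Q = Σ qᵢ = 0.5838 m³/s

0.584 m³/s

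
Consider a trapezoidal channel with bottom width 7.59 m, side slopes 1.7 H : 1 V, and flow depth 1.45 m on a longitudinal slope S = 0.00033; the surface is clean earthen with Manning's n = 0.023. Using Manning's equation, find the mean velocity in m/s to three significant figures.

A = (b + z·y)·y = (7.59 + 1.7×1.45)×1.45 = 14.58 m²
P = b + 2y√(1+z²) = 7.59 + 2×1.45×√(1+1.7²) = 13.31 m
R = A/P = 14.58/13.31 = 1.095 m
Q = (1/n)·A·R^(2/3)·S^(1/2) = (1/0.023) × 14.58 × 1.095^(2/3) × 0.00033^(1/2) = 12.24 m³/s
V = Q/A = 12.24/14.58 = 0.8393 m/s

0.839 m/s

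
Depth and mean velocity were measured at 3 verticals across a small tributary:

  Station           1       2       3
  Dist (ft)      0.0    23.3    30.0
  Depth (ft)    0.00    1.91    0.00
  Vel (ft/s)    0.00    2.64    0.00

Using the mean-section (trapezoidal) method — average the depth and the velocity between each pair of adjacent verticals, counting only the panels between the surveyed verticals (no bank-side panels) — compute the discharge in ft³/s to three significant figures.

37.8 ft³/s

Panel 1-2: Δb = 23.3 ft, d̄ = (0.00+1.91)/2 = 0.955, v̄ = (0.00+2.64)/2 = 1.32 → q = 23.3×0.955×1.32 = 29.37 ft³/s
Panel 2-3: Δb = 6.7 ft, d̄ = (1.91+0.00)/2 = 0.955, v̄ = (2.64+0.00)/2 = 1.32 → q = 6.7×0.955×1.32 = 8.446 ft³/s
Q = Σ q = 37.82 ft³/s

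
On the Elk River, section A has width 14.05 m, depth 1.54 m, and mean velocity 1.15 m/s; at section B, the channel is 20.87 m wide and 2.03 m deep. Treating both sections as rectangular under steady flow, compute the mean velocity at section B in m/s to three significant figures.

0.587 m/s

Q = A₁V₁ = (14.05×1.54) × 1.15 = 24.88 m³/s
A₂ = 20.87 × 2.03 = 42.37 m²
V₂ = Q/A₂ = 24.88/42.37 = 0.5873 m/s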